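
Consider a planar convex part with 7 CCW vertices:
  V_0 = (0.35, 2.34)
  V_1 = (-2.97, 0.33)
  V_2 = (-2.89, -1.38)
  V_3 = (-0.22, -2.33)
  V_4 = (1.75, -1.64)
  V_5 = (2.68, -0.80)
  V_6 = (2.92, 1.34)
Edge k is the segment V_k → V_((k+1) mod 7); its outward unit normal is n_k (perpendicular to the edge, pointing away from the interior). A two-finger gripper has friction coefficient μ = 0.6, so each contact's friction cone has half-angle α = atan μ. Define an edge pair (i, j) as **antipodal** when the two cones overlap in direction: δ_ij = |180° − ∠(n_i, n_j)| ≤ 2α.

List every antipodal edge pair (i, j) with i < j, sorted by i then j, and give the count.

α = atan 0.6 = 30.96°;  2α = 61.93°
n_0 = (-0.5179, +0.8554)
n_1 = (-0.9989, -0.0467)
n_2 = (-0.3352, -0.9421)
n_3 = (+0.3306, -0.9438)
n_4 = (+0.6703, -0.7421)
n_5 = (+0.9938, -0.1115)
n_6 = (+0.3626, +0.9319)
  (0,1): δ = 118.51°  ·
  (0,2): δ = 50.78°  ✓
  (0,3): δ = 11.89°  ✓
  (0,4): δ = 10.90°  ✓
  (0,5): δ = 52.41°  ✓
  (0,6): δ = 127.55°  ·
  (1,2): δ = 112.26°  ·
  (1,3): δ = 73.38°  ·
  (1,4): δ = 50.59°  ✓
  (1,5): δ = 9.08°  ✓
  (1,6): δ = 66.06°  ·
  (2,3): δ = 141.11°  ·
  (2,4): δ = 118.33°  ·
  (2,5): δ = 76.81°  ·
  (2,6): δ = 1.68°  ✓
  (3,4): δ = 157.21°  ·
  (3,5): δ = 115.70°  ·
  (3,6): δ = 40.56°  ✓
  (4,5): δ = 138.49°  ·
  (4,6): δ = 63.35°  ·
  (5,6): δ = 104.86°  ·
antipodal pairs: 8

count = 8; pairs: (0,2), (0,3), (0,4), (0,5), (1,4), (1,5), (2,6), (3,6)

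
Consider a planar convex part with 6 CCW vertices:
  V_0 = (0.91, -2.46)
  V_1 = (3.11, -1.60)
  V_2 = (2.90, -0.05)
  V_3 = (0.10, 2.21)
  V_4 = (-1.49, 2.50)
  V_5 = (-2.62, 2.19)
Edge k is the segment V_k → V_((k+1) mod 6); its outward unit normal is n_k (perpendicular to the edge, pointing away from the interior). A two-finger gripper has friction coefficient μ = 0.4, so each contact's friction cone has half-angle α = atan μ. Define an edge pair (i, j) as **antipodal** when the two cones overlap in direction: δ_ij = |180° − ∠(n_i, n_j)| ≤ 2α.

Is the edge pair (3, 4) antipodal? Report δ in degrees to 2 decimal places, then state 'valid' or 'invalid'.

δ = 154.32°, invalid

α = atan 0.4 = 21.80°;  2α = 43.60°
edge 3: e_3 = (-1.59, +0.29);  n_3 = (+0.1794, +0.9838)
edge 4: e_4 = (-1.13, -0.31);  n_4 = (-0.2646, +0.9644)
∠(n_3, n_4) = 25.68°
δ = |180° − 25.68°| = 154.32°
154.32° > 2α = 43.60°  →  invalid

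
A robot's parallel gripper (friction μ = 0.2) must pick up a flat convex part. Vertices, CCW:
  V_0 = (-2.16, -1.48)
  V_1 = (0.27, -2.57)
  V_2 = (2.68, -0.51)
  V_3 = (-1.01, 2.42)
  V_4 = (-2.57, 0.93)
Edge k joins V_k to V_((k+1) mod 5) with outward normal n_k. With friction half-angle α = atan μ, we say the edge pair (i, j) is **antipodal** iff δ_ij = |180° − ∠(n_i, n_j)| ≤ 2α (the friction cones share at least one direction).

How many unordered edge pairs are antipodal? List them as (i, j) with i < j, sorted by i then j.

count = 2; pairs: (0,2), (1,3)

α = atan 0.2 = 11.31°;  2α = 22.62°
n_0 = (-0.4093, -0.9124)
n_1 = (+0.6498, -0.7601)
n_2 = (+0.6218, +0.7831)
n_3 = (-0.6907, +0.7231)
n_4 = (-0.9858, -0.1677)
  (0,1): δ = 115.32°  ·
  (0,2): δ = 14.29°  ✓
  (0,3): δ = 67.84°  ·
  (0,4): δ = 123.81°  ·
  (1,2): δ = 78.97°  ·
  (1,3): δ = 3.16°  ✓
  (1,4): δ = 59.13°  ·
  (2,3): δ = 97.86°  ·
  (2,4): δ = 41.89°  ·
  (3,4): δ = 124.03°  ·
antipodal pairs: 2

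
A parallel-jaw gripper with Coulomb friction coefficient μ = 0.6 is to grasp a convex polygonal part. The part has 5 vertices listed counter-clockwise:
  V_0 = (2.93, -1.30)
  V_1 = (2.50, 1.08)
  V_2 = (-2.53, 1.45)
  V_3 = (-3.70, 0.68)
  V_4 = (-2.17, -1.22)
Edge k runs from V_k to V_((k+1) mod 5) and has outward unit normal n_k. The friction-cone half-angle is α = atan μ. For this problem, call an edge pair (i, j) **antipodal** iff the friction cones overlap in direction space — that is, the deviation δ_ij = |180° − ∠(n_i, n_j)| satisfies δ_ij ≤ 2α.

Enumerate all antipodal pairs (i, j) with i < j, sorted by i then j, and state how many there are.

count = 4; pairs: (0,3), (1,3), (1,4), (2,4)

α = atan 0.6 = 30.96°;  2α = 61.93°
n_0 = (+0.9841, +0.1778)
n_1 = (+0.0734, +0.9973)
n_2 = (-0.5497, +0.8353)
n_3 = (-0.7789, -0.6272)
n_4 = (-0.0157, -0.9999)
  (0,1): δ = 104.45°  ·
  (0,2): δ = 66.89°  ·
  (0,3): δ = 28.60°  ✓
  (0,4): δ = 78.86°  ·
  (1,2): δ = 142.44°  ·
  (1,3): δ = 46.95°  ✓
  (1,4): δ = 3.31°  ✓
  (2,3): δ = 84.51°  ·
  (2,4): δ = 34.25°  ✓
  (3,4): δ = 129.74°  ·
antipodal pairs: 4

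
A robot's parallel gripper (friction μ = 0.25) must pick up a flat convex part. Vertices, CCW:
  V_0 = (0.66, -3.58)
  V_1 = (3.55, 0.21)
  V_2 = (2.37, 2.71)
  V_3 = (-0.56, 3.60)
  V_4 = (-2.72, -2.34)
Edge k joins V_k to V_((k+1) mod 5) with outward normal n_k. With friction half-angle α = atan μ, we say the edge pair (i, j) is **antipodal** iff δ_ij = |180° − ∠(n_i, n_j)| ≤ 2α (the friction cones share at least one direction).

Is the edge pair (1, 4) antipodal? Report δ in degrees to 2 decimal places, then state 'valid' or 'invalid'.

α = atan 0.25 = 14.04°;  2α = 28.07°
edge 1: e_1 = (-1.18, +2.50);  n_1 = (+0.9043, +0.4268)
edge 4: e_4 = (+3.38, -1.24);  n_4 = (-0.3444, -0.9388)
∠(n_1, n_4) = 135.41°
δ = |180° − 135.41°| = 44.59°
44.59° > 2α = 28.07°  →  invalid

δ = 44.59°, invalid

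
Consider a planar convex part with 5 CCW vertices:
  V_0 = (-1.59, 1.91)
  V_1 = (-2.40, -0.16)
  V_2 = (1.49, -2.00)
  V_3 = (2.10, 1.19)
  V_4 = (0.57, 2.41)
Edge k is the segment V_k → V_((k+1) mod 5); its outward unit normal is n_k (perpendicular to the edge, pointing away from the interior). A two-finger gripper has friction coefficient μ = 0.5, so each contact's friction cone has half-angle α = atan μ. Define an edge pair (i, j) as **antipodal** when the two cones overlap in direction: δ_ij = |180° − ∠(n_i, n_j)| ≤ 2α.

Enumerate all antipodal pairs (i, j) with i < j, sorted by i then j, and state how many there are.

count = 3; pairs: (0,2), (1,3), (1,4)

α = atan 0.5 = 26.57°;  2α = 53.13°
n_0 = (-0.9312, +0.3644)
n_1 = (-0.4276, -0.9040)
n_2 = (+0.9822, -0.1878)
n_3 = (+0.6234, +0.7819)
n_4 = (-0.2255, +0.9742)
  (0,1): δ = 93.94°  ·
  (0,2): δ = 10.55°  ✓
  (0,3): δ = 72.80°  ·
  (0,4): δ = 124.40°  ·
  (1,2): δ = 75.51°  ·
  (1,3): δ = 13.25°  ✓
  (1,4): δ = 38.35°  ✓
  (2,3): δ = 117.74°  ·
  (2,4): δ = 66.14°  ·
  (3,4): δ = 128.40°  ·
antipodal pairs: 3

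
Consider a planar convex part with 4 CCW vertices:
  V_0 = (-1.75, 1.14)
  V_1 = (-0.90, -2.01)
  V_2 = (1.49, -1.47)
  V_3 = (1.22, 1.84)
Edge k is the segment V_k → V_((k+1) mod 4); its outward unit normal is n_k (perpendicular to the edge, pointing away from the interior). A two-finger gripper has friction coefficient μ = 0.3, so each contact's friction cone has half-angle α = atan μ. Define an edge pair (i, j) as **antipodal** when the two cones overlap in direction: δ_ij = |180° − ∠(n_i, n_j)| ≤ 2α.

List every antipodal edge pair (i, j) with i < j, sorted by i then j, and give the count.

α = atan 0.3 = 16.70°;  2α = 33.40°
n_0 = (-0.9655, -0.2605)
n_1 = (+0.2204, -0.9754)
n_2 = (+0.9967, +0.0813)
n_3 = (-0.2294, +0.9733)
  (0,1): δ = 92.37°  ·
  (0,2): δ = 10.44°  ✓
  (0,3): δ = 88.16°  ·
  (1,2): δ = 98.07°  ·
  (1,3): δ = 0.53°  ✓
  (2,3): δ = 81.40°  ·
antipodal pairs: 2

count = 2; pairs: (0,2), (1,3)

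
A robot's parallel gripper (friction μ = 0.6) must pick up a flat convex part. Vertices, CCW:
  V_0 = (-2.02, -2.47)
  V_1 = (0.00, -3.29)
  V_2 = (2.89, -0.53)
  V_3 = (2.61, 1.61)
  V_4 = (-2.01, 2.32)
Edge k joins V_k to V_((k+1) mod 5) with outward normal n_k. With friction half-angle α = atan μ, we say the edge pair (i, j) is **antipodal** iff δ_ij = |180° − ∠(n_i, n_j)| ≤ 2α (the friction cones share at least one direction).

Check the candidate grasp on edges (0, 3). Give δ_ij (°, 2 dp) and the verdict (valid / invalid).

δ = 13.36°, valid

α = atan 0.6 = 30.96°;  2α = 61.93°
edge 0: e_0 = (+2.02, -0.82);  n_0 = (-0.3761, -0.9266)
edge 3: e_3 = (-4.62, +0.71);  n_3 = (+0.1519, +0.9884)
∠(n_0, n_3) = 166.64°
δ = |180° − 166.64°| = 13.36°
13.36° ≤ 2α = 61.93°  →  valid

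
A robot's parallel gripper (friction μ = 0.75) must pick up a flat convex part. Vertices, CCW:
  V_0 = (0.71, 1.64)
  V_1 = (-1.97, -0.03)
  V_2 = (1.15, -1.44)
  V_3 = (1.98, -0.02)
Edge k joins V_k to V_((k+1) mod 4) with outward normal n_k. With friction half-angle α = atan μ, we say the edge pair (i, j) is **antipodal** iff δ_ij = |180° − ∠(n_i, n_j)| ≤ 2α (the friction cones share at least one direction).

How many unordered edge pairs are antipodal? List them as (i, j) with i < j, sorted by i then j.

count = 3; pairs: (0,1), (0,2), (1,3)

α = atan 0.75 = 36.87°;  2α = 73.74°
n_0 = (-0.5289, +0.8487)
n_1 = (-0.4118, -0.9113)
n_2 = (+0.8633, -0.5046)
n_3 = (+0.7942, +0.6076)
  (0,1): δ = 56.25°  ✓
  (0,2): δ = 27.76°  ✓
  (0,3): δ = 95.49°  ·
  (1,2): δ = 95.99°  ·
  (1,3): δ = 28.26°  ✓
  (2,3): δ = 112.28°  ·
antipodal pairs: 3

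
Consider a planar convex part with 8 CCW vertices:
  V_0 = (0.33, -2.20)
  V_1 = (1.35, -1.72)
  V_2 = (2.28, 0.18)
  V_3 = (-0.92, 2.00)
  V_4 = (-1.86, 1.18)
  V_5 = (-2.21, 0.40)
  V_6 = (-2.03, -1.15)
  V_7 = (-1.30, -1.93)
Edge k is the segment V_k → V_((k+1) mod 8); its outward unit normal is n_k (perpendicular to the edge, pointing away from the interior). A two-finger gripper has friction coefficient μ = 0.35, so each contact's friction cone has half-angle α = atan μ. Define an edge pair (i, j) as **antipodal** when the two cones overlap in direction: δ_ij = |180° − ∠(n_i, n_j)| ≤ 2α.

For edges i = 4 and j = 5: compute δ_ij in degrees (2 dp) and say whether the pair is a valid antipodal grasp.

α = atan 0.35 = 19.29°;  2α = 38.58°
edge 4: e_4 = (-0.35, -0.78);  n_4 = (-0.9124, +0.4094)
edge 5: e_5 = (+0.18, -1.55);  n_5 = (-0.9933, -0.1154)
∠(n_4, n_5) = 30.79°
δ = |180° − 30.79°| = 149.21°
149.21° > 2α = 38.58°  →  invalid

δ = 149.21°, invalid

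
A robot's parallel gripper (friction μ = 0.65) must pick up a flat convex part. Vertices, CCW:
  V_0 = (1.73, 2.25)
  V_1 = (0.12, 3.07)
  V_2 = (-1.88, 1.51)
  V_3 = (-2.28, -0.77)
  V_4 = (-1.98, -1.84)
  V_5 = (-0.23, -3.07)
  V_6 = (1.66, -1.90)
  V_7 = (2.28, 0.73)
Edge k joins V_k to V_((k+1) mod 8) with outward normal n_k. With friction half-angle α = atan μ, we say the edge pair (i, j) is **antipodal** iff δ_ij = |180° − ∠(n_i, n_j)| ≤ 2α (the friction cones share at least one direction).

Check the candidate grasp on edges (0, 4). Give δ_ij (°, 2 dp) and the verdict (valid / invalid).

α = atan 0.65 = 33.02°;  2α = 66.05°
edge 0: e_0 = (-1.61, +0.82);  n_0 = (+0.4538, +0.8911)
edge 4: e_4 = (+1.75, -1.23);  n_4 = (-0.5750, -0.8181)
∠(n_0, n_4) = 171.89°
δ = |180° − 171.89°| = 8.11°
8.11° ≤ 2α = 66.05°  →  valid

δ = 8.11°, valid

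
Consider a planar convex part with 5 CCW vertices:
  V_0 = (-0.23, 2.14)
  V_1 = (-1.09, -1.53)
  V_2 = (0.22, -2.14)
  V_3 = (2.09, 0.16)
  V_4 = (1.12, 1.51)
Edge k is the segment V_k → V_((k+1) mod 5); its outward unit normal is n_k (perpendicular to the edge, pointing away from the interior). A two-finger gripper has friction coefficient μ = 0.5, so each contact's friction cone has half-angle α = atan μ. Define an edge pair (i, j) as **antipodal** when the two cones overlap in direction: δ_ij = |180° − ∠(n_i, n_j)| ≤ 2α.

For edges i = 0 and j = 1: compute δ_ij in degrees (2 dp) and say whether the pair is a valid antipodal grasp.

α = atan 0.5 = 26.57°;  2α = 53.13°
edge 0: e_0 = (-0.86, -3.67);  n_0 = (-0.9736, +0.2282)
edge 1: e_1 = (+1.31, -0.61);  n_1 = (-0.4221, -0.9065)
∠(n_0, n_1) = 78.22°
δ = |180° − 78.22°| = 101.78°
101.78° > 2α = 53.13°  →  invalid

δ = 101.78°, invalid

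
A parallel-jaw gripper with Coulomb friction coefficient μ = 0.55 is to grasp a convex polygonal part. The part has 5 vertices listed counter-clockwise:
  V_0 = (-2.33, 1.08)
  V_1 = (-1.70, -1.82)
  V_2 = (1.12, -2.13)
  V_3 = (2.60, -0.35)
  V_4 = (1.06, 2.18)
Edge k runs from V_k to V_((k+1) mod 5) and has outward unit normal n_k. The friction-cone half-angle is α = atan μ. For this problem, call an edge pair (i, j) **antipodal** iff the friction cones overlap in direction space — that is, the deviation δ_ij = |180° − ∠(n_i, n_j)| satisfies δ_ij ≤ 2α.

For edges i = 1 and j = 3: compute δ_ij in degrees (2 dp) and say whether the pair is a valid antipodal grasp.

δ = 52.40°, valid

α = atan 0.55 = 28.81°;  2α = 57.62°
edge 1: e_1 = (+2.82, -0.31);  n_1 = (-0.1093, -0.9940)
edge 3: e_3 = (-1.54, +2.53);  n_3 = (+0.8542, +0.5199)
∠(n_1, n_3) = 127.60°
δ = |180° − 127.60°| = 52.40°
52.40° ≤ 2α = 57.62°  →  valid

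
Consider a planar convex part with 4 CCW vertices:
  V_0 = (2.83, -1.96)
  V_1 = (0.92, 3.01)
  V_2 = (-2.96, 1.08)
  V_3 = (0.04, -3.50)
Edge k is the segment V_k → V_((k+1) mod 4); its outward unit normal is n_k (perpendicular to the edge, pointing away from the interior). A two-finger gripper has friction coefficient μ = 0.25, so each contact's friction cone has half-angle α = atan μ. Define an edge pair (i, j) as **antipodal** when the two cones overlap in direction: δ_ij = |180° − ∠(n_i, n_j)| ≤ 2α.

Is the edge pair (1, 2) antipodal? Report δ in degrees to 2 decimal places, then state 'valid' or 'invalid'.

α = atan 0.25 = 14.04°;  2α = 28.07°
edge 1: e_1 = (-3.88, -1.93);  n_1 = (-0.4454, +0.8953)
edge 2: e_2 = (+3.00, -4.58);  n_2 = (-0.8365, -0.5479)
∠(n_1, n_2) = 96.78°
δ = |180° − 96.78°| = 83.22°
83.22° > 2α = 28.07°  →  invalid

δ = 83.22°, invalid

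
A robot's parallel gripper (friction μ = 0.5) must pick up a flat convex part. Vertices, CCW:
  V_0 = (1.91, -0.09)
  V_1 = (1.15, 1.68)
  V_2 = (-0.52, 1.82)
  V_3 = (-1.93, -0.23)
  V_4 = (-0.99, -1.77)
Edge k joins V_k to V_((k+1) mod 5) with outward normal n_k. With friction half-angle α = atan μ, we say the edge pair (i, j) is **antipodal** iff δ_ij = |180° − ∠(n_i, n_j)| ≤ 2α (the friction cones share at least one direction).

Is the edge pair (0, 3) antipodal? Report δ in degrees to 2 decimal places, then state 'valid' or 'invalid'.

α = atan 0.5 = 26.57°;  2α = 53.13°
edge 0: e_0 = (-0.76, +1.77);  n_0 = (+0.9189, +0.3945)
edge 3: e_3 = (+0.94, -1.54);  n_3 = (-0.8536, -0.5210)
∠(n_0, n_3) = 171.84°
δ = |180° − 171.84°| = 8.16°
8.16° ≤ 2α = 53.13°  →  valid

δ = 8.16°, valid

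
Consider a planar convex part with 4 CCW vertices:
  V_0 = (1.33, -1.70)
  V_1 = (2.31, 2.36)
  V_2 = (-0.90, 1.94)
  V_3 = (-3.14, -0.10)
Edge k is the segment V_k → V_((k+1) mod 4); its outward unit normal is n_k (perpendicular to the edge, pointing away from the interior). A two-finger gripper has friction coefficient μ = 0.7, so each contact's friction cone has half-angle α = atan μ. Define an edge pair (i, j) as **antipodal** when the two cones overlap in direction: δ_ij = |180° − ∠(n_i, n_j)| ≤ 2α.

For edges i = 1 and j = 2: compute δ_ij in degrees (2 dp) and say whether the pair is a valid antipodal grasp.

α = atan 0.7 = 34.99°;  2α = 69.98°
edge 1: e_1 = (-3.21, -0.42);  n_1 = (-0.1297, +0.9915)
edge 2: e_2 = (-2.24, -2.04);  n_2 = (-0.6733, +0.7393)
∠(n_1, n_2) = 34.87°
δ = |180° − 34.87°| = 145.13°
145.13° > 2α = 69.98°  →  invalid

δ = 145.13°, invalid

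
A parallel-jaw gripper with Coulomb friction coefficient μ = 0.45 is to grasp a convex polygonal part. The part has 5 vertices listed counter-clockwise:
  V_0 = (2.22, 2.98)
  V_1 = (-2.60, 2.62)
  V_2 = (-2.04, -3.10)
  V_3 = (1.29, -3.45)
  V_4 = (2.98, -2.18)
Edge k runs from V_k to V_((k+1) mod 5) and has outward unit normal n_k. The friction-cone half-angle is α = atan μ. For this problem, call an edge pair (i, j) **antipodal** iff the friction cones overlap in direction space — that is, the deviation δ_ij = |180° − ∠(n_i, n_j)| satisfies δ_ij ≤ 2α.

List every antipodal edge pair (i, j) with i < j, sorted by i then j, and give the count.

α = atan 0.45 = 24.23°;  2α = 48.46°
n_0 = (-0.0745, +0.9972)
n_1 = (-0.9952, -0.0974)
n_2 = (-0.1045, -0.9945)
n_3 = (+0.6008, -0.7994)
n_4 = (+0.9893, +0.1457)
  (0,1): δ = 88.68°  ·
  (0,2): δ = 10.27°  ✓
  (0,3): δ = 32.65°  ✓
  (0,4): δ = 94.11°  ·
  (1,2): δ = 101.59°  ·
  (1,3): δ = 58.67°  ·
  (1,4): δ = 2.79°  ✓
  (2,3): δ = 137.08°  ·
  (2,4): δ = 75.62°  ·
  (3,4): δ = 118.55°  ·
antipodal pairs: 3

count = 3; pairs: (0,2), (0,3), (1,4)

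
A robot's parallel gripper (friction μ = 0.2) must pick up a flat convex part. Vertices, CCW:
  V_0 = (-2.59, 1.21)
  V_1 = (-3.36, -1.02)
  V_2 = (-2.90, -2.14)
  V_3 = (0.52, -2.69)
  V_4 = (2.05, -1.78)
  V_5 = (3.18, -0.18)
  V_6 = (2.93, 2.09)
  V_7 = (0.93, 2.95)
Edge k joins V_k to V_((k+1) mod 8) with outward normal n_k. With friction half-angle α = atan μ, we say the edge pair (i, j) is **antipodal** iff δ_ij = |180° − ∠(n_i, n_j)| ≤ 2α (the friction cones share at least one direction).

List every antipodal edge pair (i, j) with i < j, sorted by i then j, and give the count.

α = atan 0.2 = 11.31°;  2α = 22.62°
n_0 = (-0.9452, +0.3264)
n_1 = (-0.9250, -0.3799)
n_2 = (-0.1588, -0.9873)
n_3 = (+0.5112, -0.8595)
n_4 = (+0.8168, -0.5769)
n_5 = (+0.9940, +0.1095)
n_6 = (+0.3950, +0.9187)
n_7 = (-0.4431, +0.8965)
  (0,1): δ = 138.62°  ·
  (0,2): δ = 80.09°  ·
  (0,3): δ = 40.21°  ·
  (0,4): δ = 16.18°  ✓
  (0,5): δ = 25.33°  ·
  (0,6): δ = 85.78°  ·
  (0,7): δ = 135.35°  ·
  (1,2): δ = 121.46°  ·
  (1,3): δ = 81.59°  ·
  (1,4): δ = 57.56°  ·
  (1,5): δ = 16.04°  ✓
  (1,6): δ = 44.40°  ·
  (1,7): δ = 93.98°  ·
  (2,3): δ = 140.12°  ·
  (2,4): δ = 116.10°  ·
  (2,5): δ = 74.58°  ·
  (2,6): δ = 14.13°  ✓
  (2,7): δ = 35.44°  ·
  (3,4): δ = 155.97°  ·
  (3,5): δ = 114.46°  ·
  (3,6): δ = 54.01°  ·
  (3,7): δ = 4.44°  ✓
  (4,5): δ = 138.48°  ·
  (4,6): δ = 78.04°  ·
  (4,7): δ = 28.46°  ·
  (5,6): δ = 119.55°  ·
  (5,7): δ = 69.98°  ·
  (6,7): δ = 130.43°  ·
antipodal pairs: 4

count = 4; pairs: (0,4), (1,5), (2,6), (3,7)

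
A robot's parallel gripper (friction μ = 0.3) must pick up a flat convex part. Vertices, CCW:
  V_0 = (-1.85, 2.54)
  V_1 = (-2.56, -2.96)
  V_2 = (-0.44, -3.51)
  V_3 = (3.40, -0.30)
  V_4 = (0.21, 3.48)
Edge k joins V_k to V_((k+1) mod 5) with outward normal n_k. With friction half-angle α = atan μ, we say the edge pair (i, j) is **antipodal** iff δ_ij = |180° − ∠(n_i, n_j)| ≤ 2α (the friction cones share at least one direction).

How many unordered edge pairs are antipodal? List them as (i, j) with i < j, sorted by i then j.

count = 1; pairs: (2,4)

α = atan 0.3 = 16.70°;  2α = 33.40°
n_0 = (-0.9918, +0.1280)
n_1 = (-0.2511, -0.9680)
n_2 = (+0.6414, -0.7672)
n_3 = (+0.7642, +0.6449)
n_4 = (-0.4151, +0.9098)
  (0,1): δ = 97.19°  ·
  (0,2): δ = 42.75°  ·
  (0,3): δ = 47.52°  ·
  (0,4): δ = 121.88°  ·
  (1,2): δ = 125.56°  ·
  (1,3): δ = 35.29°  ·
  (1,4): δ = 39.07°  ·
  (2,3): δ = 89.73°  ·
  (2,4): δ = 15.37°  ✓
  (3,4): δ = 105.63°  ·
antipodal pairs: 1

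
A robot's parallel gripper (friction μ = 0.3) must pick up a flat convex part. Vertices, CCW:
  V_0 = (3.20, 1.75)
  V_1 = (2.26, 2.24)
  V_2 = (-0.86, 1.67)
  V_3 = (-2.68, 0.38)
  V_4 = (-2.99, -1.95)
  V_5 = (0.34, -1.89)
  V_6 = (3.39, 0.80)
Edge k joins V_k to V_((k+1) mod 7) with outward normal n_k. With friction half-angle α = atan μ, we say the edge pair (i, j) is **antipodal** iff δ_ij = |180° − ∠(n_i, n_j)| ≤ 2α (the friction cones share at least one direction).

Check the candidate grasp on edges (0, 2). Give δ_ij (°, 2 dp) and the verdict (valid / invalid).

δ = 117.14°, invalid

α = atan 0.3 = 16.70°;  2α = 33.40°
edge 0: e_0 = (-0.94, +0.49);  n_0 = (+0.4622, +0.8868)
edge 2: e_2 = (-1.82, -1.29);  n_2 = (-0.5783, +0.8158)
∠(n_0, n_2) = 62.86°
δ = |180° − 62.86°| = 117.14°
117.14° > 2α = 33.40°  →  invalid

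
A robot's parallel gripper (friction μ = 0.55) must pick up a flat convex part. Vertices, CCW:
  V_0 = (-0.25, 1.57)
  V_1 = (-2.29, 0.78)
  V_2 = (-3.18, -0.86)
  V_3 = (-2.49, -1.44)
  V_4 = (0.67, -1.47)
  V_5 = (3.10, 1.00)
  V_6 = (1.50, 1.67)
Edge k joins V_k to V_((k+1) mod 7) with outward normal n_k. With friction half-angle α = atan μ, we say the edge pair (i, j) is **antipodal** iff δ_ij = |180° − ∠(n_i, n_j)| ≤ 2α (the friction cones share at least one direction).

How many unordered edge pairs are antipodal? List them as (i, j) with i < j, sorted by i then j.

count = 8; pairs: (0,3), (0,4), (1,4), (2,5), (2,6), (3,5), (3,6), (4,6)

α = atan 0.55 = 28.81°;  2α = 57.62°
n_0 = (-0.3611, +0.9325)
n_1 = (-0.8789, +0.4770)
n_2 = (-0.6435, -0.7655)
n_3 = (-0.0095, -1.0000)
n_4 = (+0.7129, -0.7013)
n_5 = (+0.3863, +0.9224)
n_6 = (-0.0570, +0.9984)
  (0,1): δ = 139.66°  ·
  (0,2): δ = 61.22°  ·
  (0,3): δ = 21.71°  ✓
  (0,4): δ = 24.30°  ✓
  (0,5): δ = 136.11°  ·
  (0,6): δ = 162.10°  ·
  (1,2): δ = 101.56°  ·
  (1,3): δ = 62.06°  ·
  (1,4): δ = 16.04°  ✓
  (1,5): δ = 95.77°  ·
  (1,6): δ = 121.76°  ·
  (2,3): δ = 140.49°  ·
  (2,4): δ = 94.48°  ·
  (2,5): δ = 17.33°  ✓
  (2,6): δ = 43.32°  ✓
  (3,4): δ = 133.99°  ·
  (3,5): δ = 22.18°  ✓
  (3,6): δ = 3.81°  ✓
  (4,5): δ = 68.19°  ·
  (4,6): δ = 42.20°  ✓
  (5,6): δ = 154.01°  ·
antipodal pairs: 8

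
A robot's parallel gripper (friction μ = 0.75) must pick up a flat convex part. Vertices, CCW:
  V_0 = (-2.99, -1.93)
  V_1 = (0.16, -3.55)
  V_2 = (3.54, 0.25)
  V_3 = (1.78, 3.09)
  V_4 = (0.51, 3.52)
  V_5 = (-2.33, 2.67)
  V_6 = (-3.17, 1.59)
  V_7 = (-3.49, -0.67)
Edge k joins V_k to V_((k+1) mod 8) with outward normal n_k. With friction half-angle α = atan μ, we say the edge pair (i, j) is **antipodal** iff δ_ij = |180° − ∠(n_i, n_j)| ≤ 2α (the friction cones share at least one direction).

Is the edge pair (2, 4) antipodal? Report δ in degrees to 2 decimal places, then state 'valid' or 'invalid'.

α = atan 0.75 = 36.87°;  2α = 73.74°
edge 2: e_2 = (-1.76, +2.84);  n_2 = (+0.8500, +0.5268)
edge 4: e_4 = (-2.84, -0.85);  n_4 = (-0.2867, +0.9580)
∠(n_2, n_4) = 74.87°
δ = |180° − 74.87°| = 105.13°
105.13° > 2α = 73.74°  →  invalid

δ = 105.13°, invalid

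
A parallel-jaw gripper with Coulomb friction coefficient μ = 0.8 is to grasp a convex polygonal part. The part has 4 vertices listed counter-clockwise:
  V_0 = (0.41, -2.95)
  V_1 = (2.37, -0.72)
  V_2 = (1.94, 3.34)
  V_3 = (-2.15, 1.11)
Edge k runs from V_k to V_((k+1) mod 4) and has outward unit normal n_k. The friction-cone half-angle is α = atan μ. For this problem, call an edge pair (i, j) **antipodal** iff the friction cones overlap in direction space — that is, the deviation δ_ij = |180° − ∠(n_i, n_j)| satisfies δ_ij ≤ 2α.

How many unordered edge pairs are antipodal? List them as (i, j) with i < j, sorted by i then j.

α = atan 0.8 = 38.66°;  2α = 77.32°
n_0 = (+0.7511, -0.6602)
n_1 = (+0.9944, +0.1053)
n_2 = (-0.4787, +0.8780)
n_3 = (-0.8459, -0.5334)
  (0,1): δ = 132.64°  ·
  (0,2): δ = 20.09°  ✓
  (0,3): δ = 73.55°  ✓
  (1,2): δ = 67.45°  ✓
  (1,3): δ = 26.19°  ✓
  (2,3): δ = 86.37°  ·
antipodal pairs: 4

count = 4; pairs: (0,2), (0,3), (1,2), (1,3)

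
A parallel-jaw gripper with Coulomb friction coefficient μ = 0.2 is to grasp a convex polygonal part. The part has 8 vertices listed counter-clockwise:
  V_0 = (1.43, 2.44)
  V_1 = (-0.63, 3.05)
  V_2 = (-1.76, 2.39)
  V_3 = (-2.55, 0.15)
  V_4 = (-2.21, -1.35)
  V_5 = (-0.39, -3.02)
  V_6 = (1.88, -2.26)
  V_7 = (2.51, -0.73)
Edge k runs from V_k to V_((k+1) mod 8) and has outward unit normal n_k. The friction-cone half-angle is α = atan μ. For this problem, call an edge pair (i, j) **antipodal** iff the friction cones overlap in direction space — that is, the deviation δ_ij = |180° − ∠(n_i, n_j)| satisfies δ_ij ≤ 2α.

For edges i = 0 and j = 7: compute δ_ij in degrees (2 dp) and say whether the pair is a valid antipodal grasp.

α = atan 0.2 = 11.31°;  2α = 22.62°
edge 0: e_0 = (-2.06, +0.61);  n_0 = (+0.2839, +0.9588)
edge 7: e_7 = (-1.08, +3.17);  n_7 = (+0.9466, +0.3225)
∠(n_0, n_7) = 54.69°
δ = |180° − 54.69°| = 125.31°
125.31° > 2α = 22.62°  →  invalid

δ = 125.31°, invalid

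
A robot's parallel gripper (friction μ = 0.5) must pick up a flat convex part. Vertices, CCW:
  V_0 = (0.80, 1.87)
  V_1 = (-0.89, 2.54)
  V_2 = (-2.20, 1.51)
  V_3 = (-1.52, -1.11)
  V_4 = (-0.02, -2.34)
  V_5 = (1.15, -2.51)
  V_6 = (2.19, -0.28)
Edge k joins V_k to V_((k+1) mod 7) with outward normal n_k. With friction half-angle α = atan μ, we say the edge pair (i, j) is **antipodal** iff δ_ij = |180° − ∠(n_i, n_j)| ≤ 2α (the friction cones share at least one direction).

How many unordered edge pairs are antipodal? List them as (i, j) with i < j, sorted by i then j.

count = 8; pairs: (0,3), (0,4), (1,4), (1,5), (2,5), (2,6), (3,6), (4,6)

α = atan 0.5 = 26.57°;  2α = 53.13°
n_0 = (+0.3685, +0.9296)
n_1 = (-0.6181, +0.7861)
n_2 = (-0.9679, -0.2512)
n_3 = (-0.6341, -0.7733)
n_4 = (-0.1438, -0.9896)
n_5 = (+0.9063, -0.4227)
n_6 = (+0.8398, +0.5429)
  (0,1): δ = 120.20°  ·
  (0,2): δ = 53.82°  ·
  (0,3): δ = 17.73°  ✓
  (0,4): δ = 13.36°  ✓
  (0,5): δ = 86.62°  ·
  (0,6): δ = 144.51°  ·
  (1,2): δ = 113.63°  ·
  (1,3): δ = 77.53°  ·
  (1,4): δ = 46.44°  ✓
  (1,5): δ = 26.82°  ✓
  (1,6): δ = 84.71°  ·
  (2,3): δ = 143.90°  ·
  (2,4): δ = 112.82°  ·
  (2,5): δ = 39.55°  ✓
  (2,6): δ = 18.33°  ✓
  (3,4): δ = 148.92°  ·
  (3,5): δ = 75.65°  ·
  (3,6): δ = 17.77°  ✓
  (4,5): δ = 106.74°  ·
  (4,6): δ = 48.85°  ✓
  (5,6): δ = 122.11°  ·
antipodal pairs: 8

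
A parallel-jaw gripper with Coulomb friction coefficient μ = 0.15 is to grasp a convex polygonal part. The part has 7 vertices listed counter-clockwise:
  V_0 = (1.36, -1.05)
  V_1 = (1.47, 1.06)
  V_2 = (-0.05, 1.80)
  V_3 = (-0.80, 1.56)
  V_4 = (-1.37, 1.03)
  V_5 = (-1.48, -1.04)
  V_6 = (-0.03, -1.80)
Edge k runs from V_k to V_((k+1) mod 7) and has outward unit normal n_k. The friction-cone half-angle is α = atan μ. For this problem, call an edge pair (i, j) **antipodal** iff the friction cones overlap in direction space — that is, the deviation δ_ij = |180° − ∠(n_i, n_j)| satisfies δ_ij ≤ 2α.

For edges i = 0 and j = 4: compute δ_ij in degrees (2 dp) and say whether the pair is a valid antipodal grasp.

α = atan 0.15 = 8.53°;  2α = 17.06°
edge 0: e_0 = (+0.11, +2.11);  n_0 = (+0.9986, -0.0521)
edge 4: e_4 = (-0.11, -2.07);  n_4 = (-0.9986, +0.0531)
∠(n_0, n_4) = 179.94°
δ = |180° − 179.94°| = 0.06°
0.06° ≤ 2α = 17.06°  →  valid

δ = 0.06°, valid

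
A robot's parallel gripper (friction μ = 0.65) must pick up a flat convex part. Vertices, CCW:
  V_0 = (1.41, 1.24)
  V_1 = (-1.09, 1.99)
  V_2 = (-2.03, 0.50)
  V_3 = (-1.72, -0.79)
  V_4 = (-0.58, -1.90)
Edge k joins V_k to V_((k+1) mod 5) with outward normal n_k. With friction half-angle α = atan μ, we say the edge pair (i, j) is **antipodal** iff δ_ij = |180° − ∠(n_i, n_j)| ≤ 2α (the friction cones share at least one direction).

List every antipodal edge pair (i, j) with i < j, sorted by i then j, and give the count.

count = 4; pairs: (0,2), (0,3), (1,4), (2,4)

α = atan 0.65 = 33.02°;  2α = 66.05°
n_0 = (+0.2873, +0.9578)
n_1 = (-0.8458, +0.5336)
n_2 = (-0.9723, -0.2337)
n_3 = (-0.6976, -0.7165)
n_4 = (+0.8447, -0.5353)
  (0,1): δ = 105.55°  ·
  (0,2): δ = 59.79°  ✓
  (0,3): δ = 27.54°  ✓
  (0,4): δ = 74.33°  ·
  (1,2): δ = 134.24°  ·
  (1,3): δ = 101.99°  ·
  (1,4): δ = 0.12°  ✓
  (2,3): δ = 147.75°  ·
  (2,4): δ = 45.88°  ✓
  (3,4): δ = 78.13°  ·
antipodal pairs: 4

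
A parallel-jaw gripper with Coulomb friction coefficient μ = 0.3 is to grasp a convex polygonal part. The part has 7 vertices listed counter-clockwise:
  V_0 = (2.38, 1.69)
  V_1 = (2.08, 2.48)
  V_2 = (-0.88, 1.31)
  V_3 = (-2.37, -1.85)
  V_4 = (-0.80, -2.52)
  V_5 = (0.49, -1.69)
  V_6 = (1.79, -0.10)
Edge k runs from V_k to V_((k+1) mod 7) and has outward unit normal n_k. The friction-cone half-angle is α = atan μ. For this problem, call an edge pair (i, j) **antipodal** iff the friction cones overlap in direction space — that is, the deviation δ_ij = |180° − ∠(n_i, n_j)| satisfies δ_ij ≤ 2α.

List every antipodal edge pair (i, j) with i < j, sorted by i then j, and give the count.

count = 5; pairs: (1,4), (1,5), (2,4), (2,5), (2,6)

α = atan 0.3 = 16.70°;  2α = 33.40°
n_0 = (+0.9349, +0.3550)
n_1 = (-0.3676, +0.9300)
n_2 = (-0.9045, +0.4265)
n_3 = (-0.3925, -0.9197)
n_4 = (+0.5411, -0.8410)
n_5 = (+0.7742, -0.6330)
n_6 = (+0.9497, -0.3130)
  (0,1): δ = 89.23°  ·
  (0,2): δ = 46.04°  ·
  (0,3): δ = 46.10°  ·
  (0,4): δ = 101.96°  ·
  (0,5): δ = 119.94°  ·
  (0,6): δ = 140.96°  ·
  (1,2): δ = 136.81°  ·
  (1,3): δ = 44.68°  ·
  (1,4): δ = 11.19°  ✓
  (1,5): δ = 29.16°  ✓
  (1,6): δ = 50.19°  ·
  (2,3): δ = 87.87°  ·
  (2,4): δ = 32.00°  ✓
  (2,5): δ = 14.03°  ✓
  (2,6): δ = 7.00°  ✓
  (3,4): δ = 124.13°  ·
  (3,5): δ = 106.16°  ·
  (3,6): δ = 85.13°  ·
  (4,5): δ = 162.03°  ·
  (4,6): δ = 141.00°  ·
  (5,6): δ = 158.97°  ·
antipodal pairs: 5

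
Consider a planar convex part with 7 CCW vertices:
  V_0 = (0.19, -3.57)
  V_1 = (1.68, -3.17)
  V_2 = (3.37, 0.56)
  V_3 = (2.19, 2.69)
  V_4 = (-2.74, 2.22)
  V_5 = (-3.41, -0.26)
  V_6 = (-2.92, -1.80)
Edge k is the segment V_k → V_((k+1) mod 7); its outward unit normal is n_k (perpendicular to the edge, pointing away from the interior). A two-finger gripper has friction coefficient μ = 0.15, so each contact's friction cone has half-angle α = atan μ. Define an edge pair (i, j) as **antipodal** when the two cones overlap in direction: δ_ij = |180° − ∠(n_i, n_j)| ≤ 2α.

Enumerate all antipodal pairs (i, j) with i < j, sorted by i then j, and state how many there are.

α = atan 0.15 = 8.53°;  2α = 17.06°
n_0 = (+0.2593, -0.9658)
n_1 = (+0.9109, -0.4127)
n_2 = (+0.8747, +0.4846)
n_3 = (-0.0949, +0.9955)
n_4 = (-0.9654, +0.2608)
n_5 = (-0.9529, -0.3032)
n_6 = (-0.4946, -0.8691)
  (0,1): δ = 129.40°  ·
  (0,2): δ = 76.04°  ·
  (0,3): δ = 9.58°  ✓
  (0,4): δ = 59.85°  ·
  (0,5): δ = 92.62°  ·
  (0,6): δ = 135.33°  ·
  (1,2): δ = 126.64°  ·
  (1,3): δ = 60.18°  ·
  (1,4): δ = 9.26°  ✓
  (1,5): δ = 42.02°  ·
  (1,6): δ = 84.73°  ·
  (2,3): δ = 113.54°  ·
  (2,4): δ = 44.10°  ·
  (2,5): δ = 11.34°  ✓
  (2,6): δ = 31.37°  ·
  (3,4): δ = 110.56°  ·
  (3,5): δ = 77.80°  ·
  (3,6): δ = 35.09°  ·
  (4,5): δ = 147.23°  ·
  (4,6): δ = 104.53°  ·
  (5,6): δ = 137.30°  ·
antipodal pairs: 3

count = 3; pairs: (0,3), (1,4), (2,5)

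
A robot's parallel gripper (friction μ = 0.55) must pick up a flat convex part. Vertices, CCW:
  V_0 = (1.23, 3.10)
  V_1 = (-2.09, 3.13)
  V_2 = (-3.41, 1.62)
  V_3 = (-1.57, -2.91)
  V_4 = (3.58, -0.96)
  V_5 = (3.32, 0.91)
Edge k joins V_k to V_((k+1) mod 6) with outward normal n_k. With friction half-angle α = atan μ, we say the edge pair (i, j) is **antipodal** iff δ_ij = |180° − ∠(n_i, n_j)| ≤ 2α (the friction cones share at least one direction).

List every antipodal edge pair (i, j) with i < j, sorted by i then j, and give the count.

α = atan 0.55 = 28.81°;  2α = 57.62°
n_0 = (+0.0090, +1.0000)
n_1 = (-0.7529, +0.6582)
n_2 = (-0.9265, -0.3763)
n_3 = (+0.3541, -0.9352)
n_4 = (+0.9905, +0.1377)
n_5 = (+0.7234, +0.6904)
  (0,1): δ = 130.64°  ·
  (0,2): δ = 67.38°  ·
  (0,3): δ = 21.26°  ✓
  (0,4): δ = 98.43°  ·
  (0,5): δ = 134.18°  ·
  (1,2): δ = 116.73°  ·
  (1,3): δ = 28.10°  ✓
  (1,4): δ = 49.07°  ✓
  (1,5): δ = 84.82°  ·
  (2,3): δ = 91.37°  ·
  (2,4): δ = 14.19°  ✓
  (2,5): δ = 21.56°  ✓
  (3,4): δ = 102.82°  ·
  (3,5): δ = 67.08°  ·
  (4,5): δ = 144.25°  ·
antipodal pairs: 5

count = 5; pairs: (0,3), (1,3), (1,4), (2,4), (2,5)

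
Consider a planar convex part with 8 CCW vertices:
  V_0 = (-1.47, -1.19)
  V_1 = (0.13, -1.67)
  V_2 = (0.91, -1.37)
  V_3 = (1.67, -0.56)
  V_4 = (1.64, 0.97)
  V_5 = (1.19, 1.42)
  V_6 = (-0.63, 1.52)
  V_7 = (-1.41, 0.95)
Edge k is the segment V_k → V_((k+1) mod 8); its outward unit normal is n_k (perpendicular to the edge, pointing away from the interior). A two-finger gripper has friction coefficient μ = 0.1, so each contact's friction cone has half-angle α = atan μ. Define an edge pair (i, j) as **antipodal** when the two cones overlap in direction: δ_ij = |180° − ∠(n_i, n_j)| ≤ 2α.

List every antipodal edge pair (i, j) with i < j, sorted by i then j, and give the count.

α = atan 0.1 = 5.71°;  2α = 11.42°
n_0 = (-0.2873, -0.9578)
n_1 = (+0.3590, -0.9333)
n_2 = (+0.7293, -0.6842)
n_3 = (+0.9998, +0.0196)
n_4 = (+0.7071, +0.7071)
n_5 = (+0.0549, +0.9985)
n_6 = (-0.5900, +0.8074)
n_7 = (-0.9996, +0.0280)
  (0,1): δ = 142.26°  ·
  (0,2): δ = 116.48°  ·
  (0,3): δ = 72.18°  ·
  (0,4): δ = 28.30°  ·
  (0,5): δ = 13.55°  ·
  (0,6): δ = 52.86°  ·
  (0,7): δ = 105.09°  ·
  (1,2): δ = 154.21°  ·
  (1,3): δ = 109.91°  ·
  (1,4): δ = 66.04°  ·
  (1,5): δ = 24.18°  ·
  (1,6): δ = 15.12°  ·
  (1,7): δ = 67.36°  ·
  (2,3): δ = 135.70°  ·
  (2,4): δ = 91.82°  ·
  (2,5): δ = 49.97°  ·
  (2,6): δ = 10.67°  ✓
  (2,7): δ = 41.57°  ·
  (3,4): δ = 136.12°  ·
  (3,5): δ = 94.27°  ·
  (3,6): δ = 54.97°  ·
  (3,7): δ = 2.73°  ✓
  (4,5): δ = 138.14°  ·
  (4,6): δ = 98.84°  ·
  (4,7): δ = 46.61°  ·
  (5,6): δ = 140.70°  ·
  (5,7): δ = 88.46°  ·
  (6,7): δ = 127.76°  ·
antipodal pairs: 2

count = 2; pairs: (2,6), (3,7)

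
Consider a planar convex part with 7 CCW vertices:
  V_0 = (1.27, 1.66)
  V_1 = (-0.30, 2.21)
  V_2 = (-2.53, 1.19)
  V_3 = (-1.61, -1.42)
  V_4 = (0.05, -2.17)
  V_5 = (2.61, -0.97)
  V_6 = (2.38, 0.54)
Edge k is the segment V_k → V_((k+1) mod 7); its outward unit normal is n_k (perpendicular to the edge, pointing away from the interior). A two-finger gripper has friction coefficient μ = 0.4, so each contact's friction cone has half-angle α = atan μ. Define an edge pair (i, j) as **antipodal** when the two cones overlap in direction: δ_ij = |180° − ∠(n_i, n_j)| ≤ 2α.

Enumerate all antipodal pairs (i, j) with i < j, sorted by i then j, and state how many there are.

count = 5; pairs: (0,3), (1,4), (2,5), (2,6), (3,6)

α = atan 0.4 = 21.80°;  2α = 43.60°
n_0 = (+0.3306, +0.9438)
n_1 = (-0.4160, +0.9094)
n_2 = (-0.9431, -0.3324)
n_3 = (-0.4117, -0.9113)
n_4 = (+0.4244, -0.9055)
n_5 = (+0.9886, +0.1506)
n_6 = (+0.7103, +0.7039)
  (0,1): δ = 136.11°  ·
  (0,2): δ = 51.28°  ·
  (0,3): δ = 5.01°  ✓
  (0,4): δ = 44.42°  ·
  (0,5): δ = 117.97°  ·
  (0,6): δ = 154.05°  ·
  (1,2): δ = 95.16°  ·
  (1,3): δ = 48.89°  ·
  (1,4): δ = 0.54°  ✓
  (1,5): δ = 74.08°  ·
  (1,6): δ = 110.16°  ·
  (2,3): δ = 133.73°  ·
  (2,4): δ = 84.30°  ·
  (2,5): δ = 10.76°  ✓
  (2,6): δ = 25.33°  ✓
  (3,4): δ = 130.57°  ·
  (3,5): δ = 57.03°  ·
  (3,6): δ = 20.94°  ✓
  (4,5): δ = 106.45°  ·
  (4,6): δ = 70.37°  ·
  (5,6): δ = 143.92°  ·
antipodal pairs: 5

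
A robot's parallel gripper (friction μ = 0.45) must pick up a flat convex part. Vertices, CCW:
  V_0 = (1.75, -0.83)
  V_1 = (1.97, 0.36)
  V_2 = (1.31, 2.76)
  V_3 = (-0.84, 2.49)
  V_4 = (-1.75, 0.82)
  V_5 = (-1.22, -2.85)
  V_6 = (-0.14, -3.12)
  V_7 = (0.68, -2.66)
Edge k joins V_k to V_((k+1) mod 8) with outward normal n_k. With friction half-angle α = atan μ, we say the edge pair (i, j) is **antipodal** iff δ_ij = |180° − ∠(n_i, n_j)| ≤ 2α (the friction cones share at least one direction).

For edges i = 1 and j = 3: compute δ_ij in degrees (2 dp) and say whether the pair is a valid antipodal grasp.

δ = 43.96°, valid

α = atan 0.45 = 24.23°;  2α = 48.46°
edge 1: e_1 = (-0.66, +2.40);  n_1 = (+0.9642, +0.2652)
edge 3: e_3 = (-0.91, -1.67);  n_3 = (-0.8781, +0.4785)
∠(n_1, n_3) = 136.04°
δ = |180° − 136.04°| = 43.96°
43.96° ≤ 2α = 48.46°  →  valid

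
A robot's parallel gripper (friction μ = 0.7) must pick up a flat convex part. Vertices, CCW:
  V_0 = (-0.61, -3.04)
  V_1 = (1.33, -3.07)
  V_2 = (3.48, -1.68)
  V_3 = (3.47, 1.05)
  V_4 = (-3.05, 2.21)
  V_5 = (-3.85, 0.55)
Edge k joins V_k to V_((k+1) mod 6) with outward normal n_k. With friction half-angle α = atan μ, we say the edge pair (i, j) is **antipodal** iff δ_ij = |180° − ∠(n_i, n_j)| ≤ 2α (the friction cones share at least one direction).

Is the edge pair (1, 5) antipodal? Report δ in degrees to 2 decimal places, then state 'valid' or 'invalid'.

δ = 99.18°, invalid

α = atan 0.7 = 34.99°;  2α = 69.98°
edge 1: e_1 = (+2.15, +1.39);  n_1 = (+0.5429, -0.8398)
edge 5: e_5 = (+3.24, -3.59);  n_5 = (-0.7424, -0.6700)
∠(n_1, n_5) = 80.82°
δ = |180° − 80.82°| = 99.18°
99.18° > 2α = 69.98°  →  invalid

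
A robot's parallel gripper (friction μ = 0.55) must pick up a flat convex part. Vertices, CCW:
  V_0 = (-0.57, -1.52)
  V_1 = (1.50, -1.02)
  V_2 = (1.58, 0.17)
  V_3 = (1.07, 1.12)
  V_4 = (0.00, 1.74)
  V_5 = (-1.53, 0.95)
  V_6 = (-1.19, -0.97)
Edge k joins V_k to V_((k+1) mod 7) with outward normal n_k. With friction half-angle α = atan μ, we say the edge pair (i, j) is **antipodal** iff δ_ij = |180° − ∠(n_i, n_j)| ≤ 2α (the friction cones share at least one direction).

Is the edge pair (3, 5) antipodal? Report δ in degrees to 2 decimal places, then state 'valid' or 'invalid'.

α = atan 0.55 = 28.81°;  2α = 57.62°
edge 3: e_3 = (-1.07, +0.62);  n_3 = (+0.5014, +0.8652)
edge 5: e_5 = (+0.34, -1.92);  n_5 = (-0.9847, -0.1744)
∠(n_3, n_5) = 130.13°
δ = |180° − 130.13°| = 49.87°
49.87° ≤ 2α = 57.62°  →  valid

δ = 49.87°, valid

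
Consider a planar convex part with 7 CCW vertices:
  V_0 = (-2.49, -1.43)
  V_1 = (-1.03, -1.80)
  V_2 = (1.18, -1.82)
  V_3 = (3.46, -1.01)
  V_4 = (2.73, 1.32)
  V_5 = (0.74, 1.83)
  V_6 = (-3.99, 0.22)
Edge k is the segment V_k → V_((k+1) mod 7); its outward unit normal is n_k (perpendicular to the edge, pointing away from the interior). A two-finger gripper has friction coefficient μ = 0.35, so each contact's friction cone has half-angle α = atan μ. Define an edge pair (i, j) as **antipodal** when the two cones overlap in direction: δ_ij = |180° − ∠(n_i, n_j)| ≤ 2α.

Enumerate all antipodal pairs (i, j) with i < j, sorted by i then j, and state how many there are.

count = 8; pairs: (0,4), (0,5), (1,4), (1,5), (2,4), (2,5), (3,6), (4,6)

α = atan 0.35 = 19.29°;  2α = 38.58°
n_0 = (-0.2457, -0.9694)
n_1 = (-0.0090, -1.0000)
n_2 = (+0.3348, -0.9423)
n_3 = (+0.9543, +0.2990)
n_4 = (+0.2483, +0.9687)
n_5 = (-0.3222, +0.9467)
n_6 = (-0.7399, -0.6727)
  (0,1): δ = 166.30°  ·
  (0,2): δ = 146.22°  ·
  (0,3): δ = 58.38°  ·
  (0,4): δ = 0.15°  ✓
  (0,5): δ = 33.02°  ✓
  (0,6): δ = 146.49°  ·
  (1,2): δ = 159.92°  ·
  (1,3): δ = 72.09°  ·
  (1,4): δ = 13.86°  ✓
  (1,5): δ = 19.32°  ✓
  (1,6): δ = 132.79°  ·
  (2,3): δ = 92.16°  ·
  (2,4): δ = 33.93°  ✓
  (2,5): δ = 0.76°  ✓
  (2,6): δ = 112.72°  ·
  (3,4): δ = 121.77°  ·
  (3,5): δ = 88.60°  ·
  (3,6): δ = 24.88°  ✓
  (4,5): δ = 146.83°  ·
  (4,6): δ = 33.35°  ✓
  (5,6): δ = 66.52°  ·
antipodal pairs: 8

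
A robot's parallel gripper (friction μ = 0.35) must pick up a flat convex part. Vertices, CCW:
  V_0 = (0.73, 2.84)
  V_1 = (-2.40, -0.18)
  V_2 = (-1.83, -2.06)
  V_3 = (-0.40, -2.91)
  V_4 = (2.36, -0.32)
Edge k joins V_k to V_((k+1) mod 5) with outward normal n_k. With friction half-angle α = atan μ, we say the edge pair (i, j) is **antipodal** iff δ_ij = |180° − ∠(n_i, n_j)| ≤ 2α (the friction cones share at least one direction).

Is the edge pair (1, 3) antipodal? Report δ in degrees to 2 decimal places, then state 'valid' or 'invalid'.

α = atan 0.35 = 19.29°;  2α = 38.58°
edge 1: e_1 = (+0.57, -1.88);  n_1 = (-0.9570, -0.2901)
edge 3: e_3 = (+2.76, +2.59);  n_3 = (+0.6843, -0.7292)
∠(n_1, n_3) = 116.31°
δ = |180° − 116.31°| = 63.69°
63.69° > 2α = 38.58°  →  invalid

δ = 63.69°, invalid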